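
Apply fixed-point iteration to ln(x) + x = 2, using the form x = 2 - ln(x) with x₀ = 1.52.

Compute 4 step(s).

Equation: ln(x) + x = 2
Fixed-point form: x = 2 - ln(x)
x₀ = 1.52

x_1 = g(1.520000) = 1.581290
x_2 = g(1.581290) = 1.541759
x_3 = g(1.541759) = 1.567076
x_4 = g(1.567076) = 1.550789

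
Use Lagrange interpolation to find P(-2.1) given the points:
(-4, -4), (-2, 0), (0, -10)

Lagrange interpolation formula:
P(x) = Σ yᵢ × Lᵢ(x)
where Lᵢ(x) = Π_{j≠i} (x - xⱼ)/(xᵢ - xⱼ)

L_0(-2.1) = (-2.1 - (-2))/(-4 - (-2)) × (-2.1 - 0)/(-4 - 0) = 0.026250
L_1(-2.1) = (-2.1 - (-4))/(-2 - (-4)) × (-2.1 - 0)/(-2 - 0) = 0.997500
L_2(-2.1) = (-2.1 - (-4))/(0 - (-4)) × (-2.1 - (-2))/(0 - (-2)) = -0.023750

P(-2.1) = (-4)×L_0(-2.1) + 0×L_1(-2.1) + (-10)×L_2(-2.1)
P(-2.1) = 0.132500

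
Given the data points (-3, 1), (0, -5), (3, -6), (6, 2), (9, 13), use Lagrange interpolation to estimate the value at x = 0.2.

Lagrange interpolation formula:
P(x) = Σ yᵢ × Lᵢ(x)
where Lᵢ(x) = Π_{j≠i} (x - xⱼ)/(xᵢ - xⱼ)

L_0(0.2) = (0.2 - 0)/(-3 - 0) × (0.2 - 3)/(-3 - 3) × (0.2 - 6)/(-3 - 6) × (0.2 - 9)/(-3 - 9) = -0.014703
L_1(0.2) = (0.2 - (-3))/(0 - (-3)) × (0.2 - 3)/(0 - 3) × (0.2 - 6)/(0 - 6) × (0.2 - 9)/(0 - 9) = 0.940984
L_2(0.2) = (0.2 - (-3))/(3 - (-3)) × (0.2 - 0)/(3 - 0) × (0.2 - 6)/(3 - 6) × (0.2 - 9)/(3 - 9) = 0.100820
L_3(0.2) = (0.2 - (-3))/(6 - (-3)) × (0.2 - 0)/(6 - 0) × (0.2 - 3)/(6 - 3) × (0.2 - 9)/(6 - 9) = -0.032448
L_4(0.2) = (0.2 - (-3))/(9 - (-3)) × (0.2 - 0)/(9 - 0) × (0.2 - 3)/(9 - 3) × (0.2 - 6)/(9 - 6) = 0.005347

P(0.2) = 1×L_0(0.2) + (-5)×L_1(0.2) + (-6)×L_2(0.2) + 2×L_3(0.2) + 13×L_4(0.2)
P(0.2) = -5.319934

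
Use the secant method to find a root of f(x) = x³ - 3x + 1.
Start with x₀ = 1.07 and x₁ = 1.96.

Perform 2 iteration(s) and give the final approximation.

f(x) = x³ - 3x + 1
x₀ = 1.07, x₁ = 1.96

Secant formula: x_{n+1} = x_n - f(x_n)(x_n - x_{n-1})/(f(x_n) - f(x_{n-1}))

Iteration 1:
  f(1.070000) = -0.984957
  f(1.960000) = 2.649536
  x_2 = 1.960000 - 2.649536×(1.960000 - 1.070000)/(2.649536 - (-0.984957))
       = 1.311192
Iteration 2:
  f(1.960000) = 2.649536
  f(1.311192) = -0.679342
  x_3 = 1.311192 - (-0.679342)×(1.311192 - 1.960000)/(-0.679342 - 2.649536)
       = 1.443598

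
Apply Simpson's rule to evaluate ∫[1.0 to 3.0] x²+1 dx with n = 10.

f(x) = x²+1
a = 1.0, b = 3.0, n = 10
h = (b - a)/n = 0.200000

Simpson's rule: (h/3)[f(x₀) + 4f(x₁) + 2f(x₂) + ... + f(xₙ)]

x_0 = 1.0000, f(x_0) = 2.000000, coefficient = 1
x_1 = 1.2000, f(x_1) = 2.440000, coefficient = 4
x_2 = 1.4000, f(x_2) = 2.960000, coefficient = 2
x_3 = 1.6000, f(x_3) = 3.560000, coefficient = 4
x_4 = 1.8000, f(x_4) = 4.240000, coefficient = 2
x_5 = 2.0000, f(x_5) = 5.000000, coefficient = 4
x_6 = 2.2000, f(x_6) = 5.840000, coefficient = 2
x_7 = 2.4000, f(x_7) = 6.760000, coefficient = 4
x_8 = 2.6000, f(x_8) = 7.760000, coefficient = 2
x_9 = 2.8000, f(x_9) = 8.840000, coefficient = 4
x_10 = 3.0000, f(x_10) = 10.000000, coefficient = 1

I ≈ (0.200000/3) × 160.000000 = 10.666667
Exact value: 10.666667
Error: 0.000000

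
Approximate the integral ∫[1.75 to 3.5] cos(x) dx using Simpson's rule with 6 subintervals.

f(x) = cos(x)
a = 1.75, b = 3.5, n = 6
h = (b - a)/n = 0.291667

Simpson's rule: (h/3)[f(x₀) + 4f(x₁) + 2f(x₂) + ... + f(xₙ)]

x_0 = 1.7500, f(x_0) = -0.178246, coefficient = 1
x_1 = 2.0417, f(x_1) = -0.453662, coefficient = 4
x_2 = 2.3333, f(x_2) = -0.690758, coefficient = 2
x_3 = 2.6250, f(x_3) = -0.869507, coefficient = 4
x_4 = 2.9167, f(x_4) = -0.974811, coefficient = 2
x_5 = 3.2083, f(x_5) = -0.997774, coefficient = 4
x_6 = 3.5000, f(x_6) = -0.936457, coefficient = 1

I ≈ (0.291667/3) × -13.729612 = -1.334823
Exact value: -1.334769
Error: 0.000054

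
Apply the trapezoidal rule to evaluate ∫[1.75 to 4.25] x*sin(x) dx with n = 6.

f(x) = x*sin(x)
a = 1.75, b = 4.25, n = 6
h = (b - a)/n = 0.416667

Trapezoidal rule: (h/2)[f(x₀) + 2f(x₁) + 2f(x₂) + ... + f(xₙ)]

x_0 = 1.7500, f(x_0) = 1.721975, coefficient = 1
x_1 = 2.1667, f(x_1) = 1.793264, coefficient = 2
x_2 = 2.5833, f(x_2) = 1.368419, coefficient = 2
x_3 = 3.0000, f(x_3) = 0.423360, coefficient = 2
x_4 = 3.4167, f(x_4) = -0.928029, coefficient = 2
x_5 = 3.8333, f(x_5) = -2.445202, coefficient = 2
x_6 = 4.2500, f(x_6) = -3.803705, coefficient = 1

I ≈ (0.416667/2) × -1.658104 = -0.345438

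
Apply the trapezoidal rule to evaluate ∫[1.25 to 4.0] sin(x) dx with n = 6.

f(x) = sin(x)
a = 1.25, b = 4.0, n = 6
h = (b - a)/n = 0.458333

Trapezoidal rule: (h/2)[f(x₀) + 2f(x₁) + 2f(x₂) + ... + f(xₙ)]

x_0 = 1.2500, f(x_0) = 0.948985, coefficient = 1
x_1 = 1.7083, f(x_1) = 0.990557, coefficient = 2
x_2 = 2.1667, f(x_2) = 0.827660, coefficient = 2
x_3 = 2.6250, f(x_3) = 0.493920, coefficient = 2
x_4 = 3.0833, f(x_4) = 0.058226, coefficient = 2
x_5 = 3.5417, f(x_5) = -0.389487, coefficient = 2
x_6 = 4.0000, f(x_6) = -0.756802, coefficient = 1

I ≈ (0.458333/2) × 4.153937 = 0.951944
Exact value: 0.968966
Error: 0.017022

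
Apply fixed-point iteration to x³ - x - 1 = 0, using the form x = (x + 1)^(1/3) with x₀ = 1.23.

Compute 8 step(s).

Equation: x³ - x - 1 = 0
Fixed-point form: x = (x + 1)^(1/3)
x₀ = 1.23

x_1 = g(1.230000) = 1.306477
x_2 = g(1.306477) = 1.321244
x_3 = g(1.321244) = 1.324058
x_4 = g(1.324058) = 1.324593
x_5 = g(1.324593) = 1.324694
x_6 = g(1.324694) = 1.324713
x_7 = g(1.324713) = 1.324717
x_8 = g(1.324717) = 1.324718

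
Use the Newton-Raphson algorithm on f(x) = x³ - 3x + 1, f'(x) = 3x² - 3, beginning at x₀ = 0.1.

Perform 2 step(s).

f(x) = x³ - 3x + 1
f'(x) = 3x² - 3
x₀ = 0.1

Newton-Raphson formula: x_{n+1} = x_n - f(x_n)/f'(x_n)

Iteration 1:
  f(0.100000) = 0.701000
  f'(0.100000) = -2.970000
  x_1 = 0.100000 - 0.701000/(-2.970000) = 0.336027
Iteration 2:
  f(0.336027) = 0.029861
  f'(0.336027) = -2.661258
  x_2 = 0.336027 - 0.029861/(-2.661258) = 0.347248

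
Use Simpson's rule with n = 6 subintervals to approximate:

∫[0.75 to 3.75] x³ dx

f(x) = x³
a = 0.75, b = 3.75, n = 6
h = (b - a)/n = 0.500000

Simpson's rule: (h/3)[f(x₀) + 4f(x₁) + 2f(x₂) + ... + f(xₙ)]

x_0 = 0.7500, f(x_0) = 0.421875, coefficient = 1
x_1 = 1.2500, f(x_1) = 1.953125, coefficient = 4
x_2 = 1.7500, f(x_2) = 5.359375, coefficient = 2
x_3 = 2.2500, f(x_3) = 11.390625, coefficient = 4
x_4 = 2.7500, f(x_4) = 20.796875, coefficient = 2
x_5 = 3.2500, f(x_5) = 34.328125, coefficient = 4
x_6 = 3.7500, f(x_6) = 52.734375, coefficient = 1

I ≈ (0.500000/3) × 296.156250 = 49.359375
Exact value: 49.359375
Error: 0.000000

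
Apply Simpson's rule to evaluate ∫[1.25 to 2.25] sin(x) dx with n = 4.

f(x) = sin(x)
a = 1.25, b = 2.25, n = 4
h = (b - a)/n = 0.250000

Simpson's rule: (h/3)[f(x₀) + 4f(x₁) + 2f(x₂) + ... + f(xₙ)]

x_0 = 1.2500, f(x_0) = 0.948985, coefficient = 1
x_1 = 1.5000, f(x_1) = 0.997495, coefficient = 4
x_2 = 1.7500, f(x_2) = 0.983986, coefficient = 2
x_3 = 2.0000, f(x_3) = 0.909297, coefficient = 4
x_4 = 2.2500, f(x_4) = 0.778073, coefficient = 1

I ≈ (0.250000/3) × 11.322199 = 0.943517
Exact value: 0.943496
Error: 0.000021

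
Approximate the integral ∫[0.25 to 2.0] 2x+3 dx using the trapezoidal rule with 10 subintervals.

f(x) = 2x+3
a = 0.25, b = 2.0, n = 10
h = (b - a)/n = 0.175000

Trapezoidal rule: (h/2)[f(x₀) + 2f(x₁) + 2f(x₂) + ... + f(xₙ)]

x_0 = 0.2500, f(x_0) = 3.500000, coefficient = 1
x_1 = 0.4250, f(x_1) = 3.850000, coefficient = 2
x_2 = 0.6000, f(x_2) = 4.200000, coefficient = 2
x_3 = 0.7750, f(x_3) = 4.550000, coefficient = 2
x_4 = 0.9500, f(x_4) = 4.900000, coefficient = 2
x_5 = 1.1250, f(x_5) = 5.250000, coefficient = 2
x_6 = 1.3000, f(x_6) = 5.600000, coefficient = 2
x_7 = 1.4750, f(x_7) = 5.950000, coefficient = 2
x_8 = 1.6500, f(x_8) = 6.300000, coefficient = 2
x_9 = 1.8250, f(x_9) = 6.650000, coefficient = 2
x_10 = 2.0000, f(x_10) = 7.000000, coefficient = 1

I ≈ (0.175000/2) × 105.000000 = 9.187500
Exact value: 9.187500
Error: 0.000000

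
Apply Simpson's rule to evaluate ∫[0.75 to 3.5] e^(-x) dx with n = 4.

f(x) = e^(-x)
a = 0.75, b = 3.5, n = 4
h = (b - a)/n = 0.687500

Simpson's rule: (h/3)[f(x₀) + 4f(x₁) + 2f(x₂) + ... + f(xₙ)]

x_0 = 0.7500, f(x_0) = 0.472367, coefficient = 1
x_1 = 1.4375, f(x_1) = 0.237521, coefficient = 4
x_2 = 2.1250, f(x_2) = 0.119433, coefficient = 2
x_3 = 2.8125, f(x_3) = 0.060055, coefficient = 4
x_4 = 3.5000, f(x_4) = 0.030197, coefficient = 1

I ≈ (0.687500/3) × 1.931732 = 0.442689
Exact value: 0.442169
Error: 0.000519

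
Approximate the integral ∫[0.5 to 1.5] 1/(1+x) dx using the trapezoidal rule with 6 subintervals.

f(x) = 1/(1+x)
a = 0.5, b = 1.5, n = 6
h = (b - a)/n = 0.166667

Trapezoidal rule: (h/2)[f(x₀) + 2f(x₁) + 2f(x₂) + ... + f(xₙ)]

x_0 = 0.5000, f(x_0) = 0.666667, coefficient = 1
x_1 = 0.6667, f(x_1) = 0.600000, coefficient = 2
x_2 = 0.8333, f(x_2) = 0.545455, coefficient = 2
x_3 = 1.0000, f(x_3) = 0.500000, coefficient = 2
x_4 = 1.1667, f(x_4) = 0.461538, coefficient = 2
x_5 = 1.3333, f(x_5) = 0.428571, coefficient = 2
x_6 = 1.5000, f(x_6) = 0.400000, coefficient = 1

I ≈ (0.166667/2) × 6.137796 = 0.511483
Exact value: 0.510826
Error: 0.000657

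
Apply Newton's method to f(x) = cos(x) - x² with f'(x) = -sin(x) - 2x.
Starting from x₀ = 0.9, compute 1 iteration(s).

f(x) = cos(x) - x²
f'(x) = -sin(x) - 2x
x₀ = 0.9

Newton-Raphson formula: x_{n+1} = x_n - f(x_n)/f'(x_n)

Iteration 1:
  f(0.900000) = -0.188390
  f'(0.900000) = -2.583327
  x_1 = 0.900000 - (-0.188390)/(-2.583327) = 0.827075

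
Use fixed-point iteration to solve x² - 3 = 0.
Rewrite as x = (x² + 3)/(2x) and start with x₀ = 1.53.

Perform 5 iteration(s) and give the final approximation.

Equation: x² - 3 = 0
Fixed-point form: x = (x² + 3)/(2x)
x₀ = 1.53

x_1 = g(1.530000) = 1.745392
x_2 = g(1.745392) = 1.732102
x_3 = g(1.732102) = 1.732051
x_4 = g(1.732051) = 1.732051
x_5 = g(1.732051) = 1.732051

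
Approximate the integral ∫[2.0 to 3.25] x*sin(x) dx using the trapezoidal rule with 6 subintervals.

f(x) = x*sin(x)
a = 2.0, b = 3.25, n = 6
h = (b - a)/n = 0.208333

Trapezoidal rule: (h/2)[f(x₀) + 2f(x₁) + 2f(x₂) + ... + f(xₙ)]

x_0 = 2.0000, f(x_0) = 1.818595, coefficient = 1
x_1 = 2.2083, f(x_1) = 1.774538, coefficient = 2
x_2 = 2.4167, f(x_2) = 1.602443, coefficient = 2
x_3 = 2.6250, f(x_3) = 1.296541, coefficient = 2
x_4 = 2.8333, f(x_4) = 0.859635, coefficient = 2
x_5 = 3.0417, f(x_5) = 0.303436, coefficient = 2
x_6 = 3.2500, f(x_6) = -0.351634, coefficient = 1

I ≈ (0.208333/2) × 13.140146 = 1.368765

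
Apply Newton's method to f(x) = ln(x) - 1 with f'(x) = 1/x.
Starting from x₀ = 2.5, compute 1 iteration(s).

f(x) = ln(x) - 1
f'(x) = 1/x
x₀ = 2.5

Newton-Raphson formula: x_{n+1} = x_n - f(x_n)/f'(x_n)

Iteration 1:
  f(2.500000) = -0.083709
  f'(2.500000) = 0.400000
  x_1 = 2.500000 - (-0.083709)/0.400000 = 2.709273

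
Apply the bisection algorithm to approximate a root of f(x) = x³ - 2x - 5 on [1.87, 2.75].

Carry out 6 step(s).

f(x) = x³ - 2x - 5
Initial interval: [1.87, 2.75]

Iteration 1:
  c_1 = (1.870000 + 2.750000)/2 = 2.310000
  f(c_1) = f(2.310000) = 2.706391
  f(a) × f(c) < 0, new interval: [1.870000, 2.310000]
Iteration 2:
  c_2 = (1.870000 + 2.310000)/2 = 2.090000
  f(c_2) = f(2.090000) = -0.050671
  f(a) × f(c) ≥ 0, new interval: [2.090000, 2.310000]
Iteration 3:
  c_3 = (2.090000 + 2.310000)/2 = 2.200000
  f(c_3) = f(2.200000) = 1.248000
  f(a) × f(c) < 0, new interval: [2.090000, 2.200000]
Iteration 4:
  c_4 = (2.090000 + 2.200000)/2 = 2.145000
  f(c_4) = f(2.145000) = 0.579199
  f(a) × f(c) < 0, new interval: [2.090000, 2.145000]
Iteration 5:
  c_5 = (2.090000 + 2.145000)/2 = 2.117500
  f(c_5) = f(2.117500) = 0.259460
  f(a) × f(c) < 0, new interval: [2.090000, 2.117500]
Iteration 6:
  c_6 = (2.090000 + 2.117500)/2 = 2.103750
  f(c_6) = f(2.103750) = 0.103201
  f(a) × f(c) < 0, new interval: [2.090000, 2.103750]

After 6 iteration(s), the approximation is c_6 = 2.103750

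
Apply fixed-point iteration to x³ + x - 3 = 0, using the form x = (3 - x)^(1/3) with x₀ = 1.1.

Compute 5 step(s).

Equation: x³ + x - 3 = 0
Fixed-point form: x = (3 - x)^(1/3)
x₀ = 1.1

x_1 = g(1.100000) = 1.238562
x_2 = g(1.238562) = 1.207691
x_3 = g(1.207691) = 1.214705
x_4 = g(1.214705) = 1.213119
x_5 = g(1.213119) = 1.213478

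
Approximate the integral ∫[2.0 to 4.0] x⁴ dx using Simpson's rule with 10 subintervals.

f(x) = x⁴
a = 2.0, b = 4.0, n = 10
h = (b - a)/n = 0.200000

Simpson's rule: (h/3)[f(x₀) + 4f(x₁) + 2f(x₂) + ... + f(xₙ)]

x_0 = 2.0000, f(x_0) = 16.000000, coefficient = 1
x_1 = 2.2000, f(x_1) = 23.425600, coefficient = 4
x_2 = 2.4000, f(x_2) = 33.177600, coefficient = 2
x_3 = 2.6000, f(x_3) = 45.697600, coefficient = 4
x_4 = 2.8000, f(x_4) = 61.465600, coefficient = 2
x_5 = 3.0000, f(x_5) = 81.000000, coefficient = 4
x_6 = 3.2000, f(x_6) = 104.857600, coefficient = 2
x_7 = 3.4000, f(x_7) = 133.633600, coefficient = 4
x_8 = 3.6000, f(x_8) = 167.961600, coefficient = 2
x_9 = 3.8000, f(x_9) = 208.513600, coefficient = 4
x_10 = 4.0000, f(x_10) = 256.000000, coefficient = 1

I ≈ (0.200000/3) × 2976.006400 = 198.400427
Exact value: 198.400000
Error: 0.000427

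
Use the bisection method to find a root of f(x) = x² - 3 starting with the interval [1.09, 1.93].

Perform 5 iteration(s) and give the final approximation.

f(x) = x² - 3
Initial interval: [1.09, 1.93]

Iteration 1:
  c_1 = (1.090000 + 1.930000)/2 = 1.510000
  f(c_1) = f(1.510000) = -0.719900
  f(a) × f(c) ≥ 0, new interval: [1.510000, 1.930000]
Iteration 2:
  c_2 = (1.510000 + 1.930000)/2 = 1.720000
  f(c_2) = f(1.720000) = -0.041600
  f(a) × f(c) ≥ 0, new interval: [1.720000, 1.930000]
Iteration 3:
  c_3 = (1.720000 + 1.930000)/2 = 1.825000
  f(c_3) = f(1.825000) = 0.330625
  f(a) × f(c) < 0, new interval: [1.720000, 1.825000]
Iteration 4:
  c_4 = (1.720000 + 1.825000)/2 = 1.772500
  f(c_4) = f(1.772500) = 0.141756
  f(a) × f(c) < 0, new interval: [1.720000, 1.772500]
Iteration 5:
  c_5 = (1.720000 + 1.772500)/2 = 1.746250
  f(c_5) = f(1.746250) = 0.049389
  f(a) × f(c) < 0, new interval: [1.720000, 1.746250]

After 5 iteration(s), the approximation is c_5 = 1.746250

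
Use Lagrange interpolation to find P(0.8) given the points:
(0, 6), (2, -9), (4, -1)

Lagrange interpolation formula:
P(x) = Σ yᵢ × Lᵢ(x)
where Lᵢ(x) = Π_{j≠i} (x - xⱼ)/(xᵢ - xⱼ)

L_0(0.8) = (0.8 - 2)/(0 - 2) × (0.8 - 4)/(0 - 4) = 0.480000
L_1(0.8) = (0.8 - 0)/(2 - 0) × (0.8 - 4)/(2 - 4) = 0.640000
L_2(0.8) = (0.8 - 0)/(4 - 0) × (0.8 - 2)/(4 - 2) = -0.120000

P(0.8) = 6×L_0(0.8) + (-9)×L_1(0.8) + (-1)×L_2(0.8)
P(0.8) = -2.760000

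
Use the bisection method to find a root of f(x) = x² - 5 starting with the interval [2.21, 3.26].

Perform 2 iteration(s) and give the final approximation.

f(x) = x² - 5
Initial interval: [2.21, 3.26]

Iteration 1:
  c_1 = (2.210000 + 3.260000)/2 = 2.735000
  f(c_1) = f(2.735000) = 2.480225
  f(a) × f(c) < 0, new interval: [2.210000, 2.735000]
Iteration 2:
  c_2 = (2.210000 + 2.735000)/2 = 2.472500
  f(c_2) = f(2.472500) = 1.113256
  f(a) × f(c) < 0, new interval: [2.210000, 2.472500]

After 2 iteration(s), the approximation is c_2 = 2.472500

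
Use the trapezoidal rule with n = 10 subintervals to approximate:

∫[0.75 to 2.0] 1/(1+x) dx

f(x) = 1/(1+x)
a = 0.75, b = 2.0, n = 10
h = (b - a)/n = 0.125000

Trapezoidal rule: (h/2)[f(x₀) + 2f(x₁) + 2f(x₂) + ... + f(xₙ)]

x_0 = 0.7500, f(x_0) = 0.571429, coefficient = 1
x_1 = 0.8750, f(x_1) = 0.533333, coefficient = 2
x_2 = 1.0000, f(x_2) = 0.500000, coefficient = 2
x_3 = 1.1250, f(x_3) = 0.470588, coefficient = 2
x_4 = 1.2500, f(x_4) = 0.444444, coefficient = 2
x_5 = 1.3750, f(x_5) = 0.421053, coefficient = 2
x_6 = 1.5000, f(x_6) = 0.400000, coefficient = 2
x_7 = 1.6250, f(x_7) = 0.380952, coefficient = 2
x_8 = 1.7500, f(x_8) = 0.363636, coefficient = 2
x_9 = 1.8750, f(x_9) = 0.347826, coefficient = 2
x_10 = 2.0000, f(x_10) = 0.333333, coefficient = 1

I ≈ (0.125000/2) × 8.628429 = 0.539277
Exact value: 0.538997
Error: 0.000280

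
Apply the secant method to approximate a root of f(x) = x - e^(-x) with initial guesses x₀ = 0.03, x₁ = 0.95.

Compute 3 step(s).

f(x) = x - e^(-x)
x₀ = 0.03, x₁ = 0.95

Secant formula: x_{n+1} = x_n - f(x_n)(x_n - x_{n-1})/(f(x_n) - f(x_{n-1}))

Iteration 1:
  f(0.030000) = -0.940446
  f(0.950000) = 0.563259
  x_2 = 0.950000 - 0.563259×(0.950000 - 0.030000)/(0.563259 - (-0.940446))
       = 0.605386
Iteration 2:
  f(0.950000) = 0.563259
  f(0.605386) = 0.059522
  x_3 = 0.605386 - 0.059522×(0.605386 - 0.950000)/(0.059522 - 0.563259)
       = 0.564666
Iteration 3:
  f(0.605386) = 0.059522
  f(0.564666) = -0.003884
  x_4 = 0.564666 - (-0.003884)×(0.564666 - 0.605386)/(-0.003884 - 0.059522)
       = 0.567160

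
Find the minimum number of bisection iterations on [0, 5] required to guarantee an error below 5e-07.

We need (b-a)/2^n ≤ 5e-07
(5 - 0)/2^n ≤ 5e-07
5/2^n ≤ 5e-07
2^n ≥ 10000000
n ≥ log₂(10000000) = 23.25
n ≥ 24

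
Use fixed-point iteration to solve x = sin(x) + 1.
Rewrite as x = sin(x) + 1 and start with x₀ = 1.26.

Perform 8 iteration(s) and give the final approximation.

Equation: x = sin(x) + 1
Fixed-point form: x = sin(x) + 1
x₀ = 1.26

x_1 = g(1.260000) = 1.952090
x_2 = g(1.952090) = 1.928184
x_3 = g(1.928184) = 1.936814
x_4 = g(1.936814) = 1.933760
x_5 = g(1.933760) = 1.934849
x_6 = g(1.934849) = 1.934462
x_7 = g(1.934462) = 1.934599
x_8 = g(1.934599) = 1.934550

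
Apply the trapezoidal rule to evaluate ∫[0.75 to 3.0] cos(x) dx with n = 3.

f(x) = cos(x)
a = 0.75, b = 3.0, n = 3
h = (b - a)/n = 0.750000

Trapezoidal rule: (h/2)[f(x₀) + 2f(x₁) + 2f(x₂) + ... + f(xₙ)]

x_0 = 0.7500, f(x_0) = 0.731689, coefficient = 1
x_1 = 1.5000, f(x_1) = 0.070737, coefficient = 2
x_2 = 2.2500, f(x_2) = -0.628174, coefficient = 2
x_3 = 3.0000, f(x_3) = -0.989992, coefficient = 1

I ≈ (0.750000/2) × -1.373176 = -0.514941
Exact value: -0.540519
Error: 0.025578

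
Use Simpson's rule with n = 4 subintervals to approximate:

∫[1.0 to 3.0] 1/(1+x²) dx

f(x) = 1/(1+x²)
a = 1.0, b = 3.0, n = 4
h = (b - a)/n = 0.500000

Simpson's rule: (h/3)[f(x₀) + 4f(x₁) + 2f(x₂) + ... + f(xₙ)]

x_0 = 1.0000, f(x_0) = 0.500000, coefficient = 1
x_1 = 1.5000, f(x_1) = 0.307692, coefficient = 4
x_2 = 2.0000, f(x_2) = 0.200000, coefficient = 2
x_3 = 2.5000, f(x_3) = 0.137931, coefficient = 4
x_4 = 3.0000, f(x_4) = 0.100000, coefficient = 1

I ≈ (0.500000/3) × 2.782493 = 0.463749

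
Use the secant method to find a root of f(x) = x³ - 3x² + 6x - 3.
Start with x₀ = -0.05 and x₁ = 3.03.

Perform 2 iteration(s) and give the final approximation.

f(x) = x³ - 3x² + 6x - 3
x₀ = -0.05, x₁ = 3.03

Secant formula: x_{n+1} = x_n - f(x_n)(x_n - x_{n-1})/(f(x_n) - f(x_{n-1}))

Iteration 1:
  f(-0.050000) = -3.307625
  f(3.030000) = 15.455427
  x_2 = 3.030000 - 15.455427×(3.030000 - (-0.050000))/(15.455427 - (-3.307625))
       = 0.492955
Iteration 2:
  f(3.030000) = 15.455427
  f(0.492955) = -0.651495
  x_3 = 0.492955 - (-0.651495)×(0.492955 - 3.030000)/(-0.651495 - 15.455427)
       = 0.595573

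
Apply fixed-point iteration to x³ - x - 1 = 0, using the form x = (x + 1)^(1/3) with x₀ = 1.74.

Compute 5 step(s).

Equation: x³ - x - 1 = 0
Fixed-point form: x = (x + 1)^(1/3)
x₀ = 1.74

x_1 = g(1.740000) = 1.399319
x_2 = g(1.399319) = 1.338739
x_3 = g(1.338739) = 1.327376
x_4 = g(1.327376) = 1.325223
x_5 = g(1.325223) = 1.324814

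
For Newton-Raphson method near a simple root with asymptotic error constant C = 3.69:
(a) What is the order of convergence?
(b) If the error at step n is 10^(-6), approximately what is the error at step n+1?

(a) Newton-Raphson has quadratic (order 2) convergence near simple roots.
    This means |e_{n+1}| ≈ C|e_n|².

(b) With |e_n| = 10^(-6) and C = 3.69:
    |e_{n+1}| ≈ 3.69 × (10^(-6))² = 3.69 × 10^(-12)

(a) 2 (quadratic); (b) |e_{n+1}| ≈ 3.690e-12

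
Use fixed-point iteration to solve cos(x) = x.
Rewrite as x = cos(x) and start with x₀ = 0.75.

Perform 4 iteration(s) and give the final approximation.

Equation: cos(x) = x
Fixed-point form: x = cos(x)
x₀ = 0.75

x_1 = g(0.750000) = 0.731689
x_2 = g(0.731689) = 0.744047
x_3 = g(0.744047) = 0.735734
x_4 = g(0.735734) = 0.741339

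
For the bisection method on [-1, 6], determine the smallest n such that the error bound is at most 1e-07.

We need (b-a)/2^n ≤ 1e-07
(6 - (-1))/2^n ≤ 1e-07
7/2^n ≤ 1e-07
2^n ≥ 70000000
n ≥ log₂(70000000) = 26.06
n ≥ 27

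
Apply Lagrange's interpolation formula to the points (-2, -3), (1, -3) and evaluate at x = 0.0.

Lagrange interpolation formula:
P(x) = Σ yᵢ × Lᵢ(x)
where Lᵢ(x) = Π_{j≠i} (x - xⱼ)/(xᵢ - xⱼ)

L_0(0.0) = (0.0 - 1)/(-2 - 1) = 0.333333
L_1(0.0) = (0.0 - (-2))/(1 - (-2)) = 0.666667

P(0.0) = (-3)×L_0(0.0) + (-3)×L_1(0.0)
P(0.0) = -3.000000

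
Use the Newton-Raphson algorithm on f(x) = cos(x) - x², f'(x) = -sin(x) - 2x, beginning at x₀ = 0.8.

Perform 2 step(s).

f(x) = cos(x) - x²
f'(x) = -sin(x) - 2x
x₀ = 0.8

Newton-Raphson formula: x_{n+1} = x_n - f(x_n)/f'(x_n)

Iteration 1:
  f(0.800000) = 0.056707
  f'(0.800000) = -2.317356
  x_1 = 0.800000 - 0.056707/(-2.317356) = 0.824470
Iteration 2:
  f(0.824470) = -0.000806
  f'(0.824470) = -2.383129
  x_2 = 0.824470 - (-0.000806)/(-2.383129) = 0.824132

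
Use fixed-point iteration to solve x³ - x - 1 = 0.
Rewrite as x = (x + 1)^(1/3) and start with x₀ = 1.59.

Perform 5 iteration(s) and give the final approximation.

Equation: x³ - x - 1 = 0
Fixed-point form: x = (x + 1)^(1/3)
x₀ = 1.59

x_1 = g(1.590000) = 1.373304
x_2 = g(1.373304) = 1.333883
x_3 = g(1.333883) = 1.326457
x_4 = g(1.326457) = 1.325048
x_5 = g(1.325048) = 1.324781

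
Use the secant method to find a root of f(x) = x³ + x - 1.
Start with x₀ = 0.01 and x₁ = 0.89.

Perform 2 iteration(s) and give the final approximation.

f(x) = x³ + x - 1
x₀ = 0.01, x₁ = 0.89

Secant formula: x_{n+1} = x_n - f(x_n)(x_n - x_{n-1})/(f(x_n) - f(x_{n-1}))

Iteration 1:
  f(0.010000) = -0.989999
  f(0.890000) = 0.594969
  x_2 = 0.890000 - 0.594969×(0.890000 - 0.010000)/(0.594969 - (-0.989999))
       = 0.559664
Iteration 2:
  f(0.890000) = 0.594969
  f(0.559664) = -0.265037
  x_3 = 0.559664 - (-0.265037)×(0.559664 - 0.890000)/(-0.265037 - 0.594969)
       = 0.661467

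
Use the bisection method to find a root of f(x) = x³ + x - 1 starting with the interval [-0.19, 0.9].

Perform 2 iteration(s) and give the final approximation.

f(x) = x³ + x - 1
Initial interval: [-0.19, 0.9]

Iteration 1:
  c_1 = (-0.190000 + 0.900000)/2 = 0.355000
  f(c_1) = f(0.355000) = -0.600261
  f(a) × f(c) ≥ 0, new interval: [0.355000, 0.900000]
Iteration 2:
  c_2 = (0.355000 + 0.900000)/2 = 0.627500
  f(c_2) = f(0.627500) = -0.125418
  f(a) × f(c) ≥ 0, new interval: [0.627500, 0.900000]

After 2 iteration(s), the approximation is c_2 = 0.627500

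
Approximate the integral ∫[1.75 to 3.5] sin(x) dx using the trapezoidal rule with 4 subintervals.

f(x) = sin(x)
a = 1.75, b = 3.5, n = 4
h = (b - a)/n = 0.437500

Trapezoidal rule: (h/2)[f(x₀) + 2f(x₁) + 2f(x₂) + ... + f(xₙ)]

x_0 = 1.7500, f(x_0) = 0.983986, coefficient = 1
x_1 = 2.1875, f(x_1) = 0.815789, coefficient = 2
x_2 = 2.6250, f(x_2) = 0.493920, coefficient = 2
x_3 = 3.0625, f(x_3) = 0.079010, coefficient = 2
x_4 = 3.5000, f(x_4) = -0.350783, coefficient = 1

I ≈ (0.437500/2) × 3.410642 = 0.746078
Exact value: 0.758211
Error: 0.012133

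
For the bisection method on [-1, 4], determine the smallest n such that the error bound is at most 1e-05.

We need (b-a)/2^n ≤ 1e-05
(4 - (-1))/2^n ≤ 1e-05
5/2^n ≤ 1e-05
2^n ≥ 500000
n ≥ log₂(500000) = 18.93
n ≥ 19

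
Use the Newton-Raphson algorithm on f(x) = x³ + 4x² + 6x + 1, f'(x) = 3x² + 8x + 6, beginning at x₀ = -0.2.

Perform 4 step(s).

f(x) = x³ + 4x² + 6x + 1
f'(x) = 3x² + 8x + 6
x₀ = -0.2

Newton-Raphson formula: x_{n+1} = x_n - f(x_n)/f'(x_n)

Iteration 1:
  f(-0.200000) = -0.048000
  f'(-0.200000) = 4.520000
  x_1 = -0.200000 - (-0.048000)/4.520000 = -0.189381
Iteration 2:
  f(-0.189381) = 0.000385
  f'(-0.189381) = 4.592551
  x_2 = -0.189381 - 0.000385/4.592551 = -0.189464
Iteration 3:
  f(-0.189464) = 0.000000
  f'(-0.189464) = 4.591976
  x_3 = -0.189464 - 0.000000/4.591976 = -0.189464
Iteration 4:
  f(-0.189464) = 0.000000
  f'(-0.189464) = 4.591976
  x_4 = -0.189464 - 0.000000/4.591976 = -0.189464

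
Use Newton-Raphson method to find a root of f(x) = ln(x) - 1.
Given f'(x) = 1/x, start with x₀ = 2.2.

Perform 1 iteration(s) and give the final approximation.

f(x) = ln(x) - 1
f'(x) = 1/x
x₀ = 2.2

Newton-Raphson formula: x_{n+1} = x_n - f(x_n)/f'(x_n)

Iteration 1:
  f(2.200000) = -0.211543
  f'(2.200000) = 0.454545
  x_1 = 2.200000 - (-0.211543)/0.454545 = 2.665394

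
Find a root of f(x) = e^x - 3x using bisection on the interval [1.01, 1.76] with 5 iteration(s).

f(x) = e^x - 3x
Initial interval: [1.01, 1.76]

Iteration 1:
  c_1 = (1.010000 + 1.760000)/2 = 1.385000
  f(c_1) = f(1.385000) = -0.160174
  f(a) × f(c) ≥ 0, new interval: [1.385000, 1.760000]
Iteration 2:
  c_2 = (1.385000 + 1.760000)/2 = 1.572500
  f(c_2) = f(1.572500) = 0.101180
  f(a) × f(c) < 0, new interval: [1.385000, 1.572500]
Iteration 3:
  c_3 = (1.385000 + 1.572500)/2 = 1.478750
  f(c_3) = f(1.478750) = -0.048792
  f(a) × f(c) ≥ 0, new interval: [1.478750, 1.572500]
Iteration 4:
  c_4 = (1.478750 + 1.572500)/2 = 1.525625
  f(c_4) = f(1.525625) = 0.021141
  f(a) × f(c) < 0, new interval: [1.478750, 1.525625]
Iteration 5:
  c_5 = (1.478750 + 1.525625)/2 = 1.502188
  f(c_5) = f(1.502188) = -0.015059
  f(a) × f(c) ≥ 0, new interval: [1.502188, 1.525625]

After 5 iteration(s), the approximation is c_5 = 1.502188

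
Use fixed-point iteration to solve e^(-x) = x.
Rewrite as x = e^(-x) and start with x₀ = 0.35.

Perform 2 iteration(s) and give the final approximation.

Equation: e^(-x) = x
Fixed-point form: x = e^(-x)
x₀ = 0.35

x_1 = g(0.350000) = 0.704688
x_2 = g(0.704688) = 0.494263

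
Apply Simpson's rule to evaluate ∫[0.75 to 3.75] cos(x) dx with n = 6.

f(x) = cos(x)
a = 0.75, b = 3.75, n = 6
h = (b - a)/n = 0.500000

Simpson's rule: (h/3)[f(x₀) + 4f(x₁) + 2f(x₂) + ... + f(xₙ)]

x_0 = 0.7500, f(x_0) = 0.731689, coefficient = 1
x_1 = 1.2500, f(x_1) = 0.315322, coefficient = 4
x_2 = 1.7500, f(x_2) = -0.178246, coefficient = 2
x_3 = 2.2500, f(x_3) = -0.628174, coefficient = 4
x_4 = 2.7500, f(x_4) = -0.924302, coefficient = 2
x_5 = 3.2500, f(x_5) = -0.994130, coefficient = 4
x_6 = 3.7500, f(x_6) = -0.820559, coefficient = 1

I ≈ (0.500000/3) × -7.521891 = -1.253649
Exact value: -1.253200
Error: 0.000448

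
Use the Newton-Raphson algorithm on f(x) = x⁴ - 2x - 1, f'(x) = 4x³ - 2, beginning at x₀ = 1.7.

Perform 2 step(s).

f(x) = x⁴ - 2x - 1
f'(x) = 4x³ - 2
x₀ = 1.7

Newton-Raphson formula: x_{n+1} = x_n - f(x_n)/f'(x_n)

Iteration 1:
  f(1.700000) = 3.952100
  f'(1.700000) = 17.652000
  x_1 = 1.700000 - 3.952100/17.652000 = 1.476110
Iteration 2:
  f(1.476110) = 0.795392
  f'(1.476110) = 10.865198
  x_2 = 1.476110 - 0.795392/10.865198 = 1.402905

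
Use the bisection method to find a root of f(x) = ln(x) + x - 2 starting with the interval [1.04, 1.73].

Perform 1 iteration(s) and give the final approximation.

f(x) = ln(x) + x - 2
Initial interval: [1.04, 1.73]

Iteration 1:
  c_1 = (1.040000 + 1.730000)/2 = 1.385000
  f(c_1) = f(1.385000) = -0.289300
  f(a) × f(c) ≥ 0, new interval: [1.385000, 1.730000]

After 1 iteration(s), the approximation is c_1 = 1.385000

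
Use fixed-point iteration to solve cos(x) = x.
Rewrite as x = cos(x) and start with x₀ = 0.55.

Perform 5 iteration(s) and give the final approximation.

Equation: cos(x) = x
Fixed-point form: x = cos(x)
x₀ = 0.55

x_1 = g(0.550000) = 0.852525
x_2 = g(0.852525) = 0.658084
x_3 = g(0.658084) = 0.791165
x_4 = g(0.791165) = 0.703017
x_5 = g(0.703017) = 0.762895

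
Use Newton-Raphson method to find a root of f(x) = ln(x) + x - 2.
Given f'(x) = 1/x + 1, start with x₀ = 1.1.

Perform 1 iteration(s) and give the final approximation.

f(x) = ln(x) + x - 2
f'(x) = 1/x + 1
x₀ = 1.1

Newton-Raphson formula: x_{n+1} = x_n - f(x_n)/f'(x_n)

Iteration 1:
  f(1.100000) = -0.804690
  f'(1.100000) = 1.909091
  x_1 = 1.100000 - (-0.804690)/1.909091 = 1.521504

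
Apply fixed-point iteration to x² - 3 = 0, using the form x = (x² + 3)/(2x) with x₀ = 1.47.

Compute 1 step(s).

Equation: x² - 3 = 0
Fixed-point form: x = (x² + 3)/(2x)
x₀ = 1.47

x_1 = g(1.470000) = 1.755408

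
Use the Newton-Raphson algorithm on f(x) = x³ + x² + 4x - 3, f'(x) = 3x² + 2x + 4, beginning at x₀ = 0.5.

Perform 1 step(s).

f(x) = x³ + x² + 4x - 3
f'(x) = 3x² + 2x + 4
x₀ = 0.5

Newton-Raphson formula: x_{n+1} = x_n - f(x_n)/f'(x_n)

Iteration 1:
  f(0.500000) = -0.625000
  f'(0.500000) = 5.750000
  x_1 = 0.500000 - (-0.625000)/5.750000 = 0.608696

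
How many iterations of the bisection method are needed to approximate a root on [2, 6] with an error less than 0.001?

We need (b-a)/2^n ≤ 0.001
(6 - 2)/2^n ≤ 0.001
4/2^n ≤ 0.001
2^n ≥ 4000
n ≥ log₂(4000) = 11.97
n ≥ 12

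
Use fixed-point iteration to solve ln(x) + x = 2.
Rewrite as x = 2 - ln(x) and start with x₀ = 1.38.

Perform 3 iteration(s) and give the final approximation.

Equation: ln(x) + x = 2
Fixed-point form: x = 2 - ln(x)
x₀ = 1.38

x_1 = g(1.380000) = 1.677917
x_2 = g(1.677917) = 1.482447
x_3 = g(1.482447) = 1.606306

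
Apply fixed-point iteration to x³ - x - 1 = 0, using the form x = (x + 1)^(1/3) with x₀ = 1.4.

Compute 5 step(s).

Equation: x³ - x - 1 = 0
Fixed-point form: x = (x + 1)^(1/3)
x₀ = 1.4

x_1 = g(1.400000) = 1.338866
x_2 = g(1.338866) = 1.327400
x_3 = g(1.327400) = 1.325227
x_4 = g(1.325227) = 1.324815
x_5 = g(1.324815) = 1.324736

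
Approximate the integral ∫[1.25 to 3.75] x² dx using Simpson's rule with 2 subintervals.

f(x) = x²
a = 1.25, b = 3.75, n = 2
h = (b - a)/n = 1.250000

Simpson's rule: (h/3)[f(x₀) + 4f(x₁) + 2f(x₂) + ... + f(xₙ)]

x_0 = 1.2500, f(x_0) = 1.562500, coefficient = 1
x_1 = 2.5000, f(x_1) = 6.250000, coefficient = 4
x_2 = 3.7500, f(x_2) = 14.062500, coefficient = 1

I ≈ (1.250000/3) × 40.625000 = 16.927083
Exact value: 16.927083
Error: 0.000000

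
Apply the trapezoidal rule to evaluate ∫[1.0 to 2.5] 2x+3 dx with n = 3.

f(x) = 2x+3
a = 1.0, b = 2.5, n = 3
h = (b - a)/n = 0.500000

Trapezoidal rule: (h/2)[f(x₀) + 2f(x₁) + 2f(x₂) + ... + f(xₙ)]

x_0 = 1.0000, f(x_0) = 5.000000, coefficient = 1
x_1 = 1.5000, f(x_1) = 6.000000, coefficient = 2
x_2 = 2.0000, f(x_2) = 7.000000, coefficient = 2
x_3 = 2.5000, f(x_3) = 8.000000, coefficient = 1

I ≈ (0.500000/2) × 39.000000 = 9.750000
Exact value: 9.750000
Error: 0.000000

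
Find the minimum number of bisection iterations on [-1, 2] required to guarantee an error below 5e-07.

We need (b-a)/2^n ≤ 5e-07
(2 - (-1))/2^n ≤ 5e-07
3/2^n ≤ 5e-07
2^n ≥ 6000000
n ≥ log₂(6000000) = 22.52
n ≥ 23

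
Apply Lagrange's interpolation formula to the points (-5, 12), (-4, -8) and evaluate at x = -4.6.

Lagrange interpolation formula:
P(x) = Σ yᵢ × Lᵢ(x)
where Lᵢ(x) = Π_{j≠i} (x - xⱼ)/(xᵢ - xⱼ)

L_0(-4.6) = (-4.6 - (-4))/(-5 - (-4)) = 0.600000
L_1(-4.6) = (-4.6 - (-5))/(-4 - (-5)) = 0.400000

P(-4.6) = 12×L_0(-4.6) + (-8)×L_1(-4.6)
P(-4.6) = 4.000000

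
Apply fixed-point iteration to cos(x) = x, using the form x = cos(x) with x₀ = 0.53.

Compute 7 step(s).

Equation: cos(x) = x
Fixed-point form: x = cos(x)
x₀ = 0.53

x_1 = g(0.530000) = 0.862807
x_2 = g(0.862807) = 0.650308
x_3 = g(0.650308) = 0.795898
x_4 = g(0.795898) = 0.699644
x_5 = g(0.699644) = 0.765072
x_6 = g(0.765072) = 0.721333
x_7 = g(0.721333) = 0.750926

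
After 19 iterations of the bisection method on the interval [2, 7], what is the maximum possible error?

Bisection error bound: |error| ≤ (b-a)/2^n
|error| ≤ (7 - 2)/2^19 = 5/2^19
|error| ≤ 0.0000095367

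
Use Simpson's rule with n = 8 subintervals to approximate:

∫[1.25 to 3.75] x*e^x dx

f(x) = x*e^x
a = 1.25, b = 3.75, n = 8
h = (b - a)/n = 0.312500

Simpson's rule: (h/3)[f(x₀) + 4f(x₁) + 2f(x₂) + ... + f(xₙ)]

x_0 = 1.2500, f(x_0) = 4.362929, coefficient = 1
x_1 = 1.5625, f(x_1) = 7.454271, coefficient = 4
x_2 = 1.8750, f(x_2) = 12.226536, coefficient = 2
x_3 = 2.1875, f(x_3) = 19.496975, coefficient = 4
x_4 = 2.5000, f(x_4) = 30.456235, coefficient = 2
x_5 = 2.8125, f(x_5) = 46.832330, coefficient = 4
x_6 = 3.1250, f(x_6) = 71.124672, coefficient = 2
x_7 = 3.4375, f(x_7) = 106.937491, coefficient = 4
x_8 = 3.7500, f(x_8) = 159.454058, coefficient = 1

I ≈ (0.312500/3) × 1114.316136 = 116.074597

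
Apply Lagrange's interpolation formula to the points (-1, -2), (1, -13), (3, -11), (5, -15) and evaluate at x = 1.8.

Lagrange interpolation formula:
P(x) = Σ yᵢ × Lᵢ(x)
where Lᵢ(x) = Π_{j≠i} (x - xⱼ)/(xᵢ - xⱼ)

L_0(1.8) = (1.8 - 1)/(-1 - 1) × (1.8 - 3)/(-1 - 3) × (1.8 - 5)/(-1 - 5) = -0.064000
L_1(1.8) = (1.8 - (-1))/(1 - (-1)) × (1.8 - 3)/(1 - 3) × (1.8 - 5)/(1 - 5) = 0.672000
L_2(1.8) = (1.8 - (-1))/(3 - (-1)) × (1.8 - 1)/(3 - 1) × (1.8 - 5)/(3 - 5) = 0.448000
L_3(1.8) = (1.8 - (-1))/(5 - (-1)) × (1.8 - 1)/(5 - 1) × (1.8 - 3)/(5 - 3) = -0.056000

P(1.8) = (-2)×L_0(1.8) + (-13)×L_1(1.8) + (-11)×L_2(1.8) + (-15)×L_3(1.8)
P(1.8) = -12.696000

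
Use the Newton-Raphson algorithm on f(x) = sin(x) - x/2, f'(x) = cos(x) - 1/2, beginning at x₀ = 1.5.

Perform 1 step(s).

f(x) = sin(x) - x/2
f'(x) = cos(x) - 1/2
x₀ = 1.5

Newton-Raphson formula: x_{n+1} = x_n - f(x_n)/f'(x_n)

Iteration 1:
  f(1.500000) = 0.247495
  f'(1.500000) = -0.429263
  x_1 = 1.500000 - 0.247495/(-0.429263) = 2.076558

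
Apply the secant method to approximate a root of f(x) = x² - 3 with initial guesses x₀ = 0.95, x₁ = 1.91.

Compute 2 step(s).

f(x) = x² - 3
x₀ = 0.95, x₁ = 1.91

Secant formula: x_{n+1} = x_n - f(x_n)(x_n - x_{n-1})/(f(x_n) - f(x_{n-1}))

Iteration 1:
  f(0.950000) = -2.097500
  f(1.910000) = 0.648100
  x_2 = 1.910000 - 0.648100×(1.910000 - 0.950000)/(0.648100 - (-2.097500))
       = 1.683392
Iteration 2:
  f(1.910000) = 0.648100
  f(1.683392) = -0.166193
  x_3 = 1.683392 - (-0.166193)×(1.683392 - 1.910000)/(-0.166193 - 0.648100)
       = 1.729641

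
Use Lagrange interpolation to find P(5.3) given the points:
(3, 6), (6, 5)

Lagrange interpolation formula:
P(x) = Σ yᵢ × Lᵢ(x)
where Lᵢ(x) = Π_{j≠i} (x - xⱼ)/(xᵢ - xⱼ)

L_0(5.3) = (5.3 - 6)/(3 - 6) = 0.233333
L_1(5.3) = (5.3 - 3)/(6 - 3) = 0.766667

P(5.3) = 6×L_0(5.3) + 5×L_1(5.3)
P(5.3) = 5.233333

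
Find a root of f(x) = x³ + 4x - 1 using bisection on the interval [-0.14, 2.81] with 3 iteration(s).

f(x) = x³ + 4x - 1
Initial interval: [-0.14, 2.81]

Iteration 1:
  c_1 = (-0.140000 + 2.810000)/2 = 1.335000
  f(c_1) = f(1.335000) = 6.719270
  f(a) × f(c) < 0, new interval: [-0.140000, 1.335000]
Iteration 2:
  c_2 = (-0.140000 + 1.335000)/2 = 0.597500
  f(c_2) = f(0.597500) = 1.603311
  f(a) × f(c) < 0, new interval: [-0.140000, 0.597500]
Iteration 3:
  c_3 = (-0.140000 + 0.597500)/2 = 0.228750
  f(c_3) = f(0.228750) = -0.073030
  f(a) × f(c) ≥ 0, new interval: [0.228750, 0.597500]

After 3 iteration(s), the approximation is c_3 = 0.228750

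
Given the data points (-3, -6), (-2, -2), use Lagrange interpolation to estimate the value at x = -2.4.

Lagrange interpolation formula:
P(x) = Σ yᵢ × Lᵢ(x)
where Lᵢ(x) = Π_{j≠i} (x - xⱼ)/(xᵢ - xⱼ)

L_0(-2.4) = (-2.4 - (-2))/(-3 - (-2)) = 0.400000
L_1(-2.4) = (-2.4 - (-3))/(-2 - (-3)) = 0.600000

P(-2.4) = (-6)×L_0(-2.4) + (-2)×L_1(-2.4)
P(-2.4) = -3.600000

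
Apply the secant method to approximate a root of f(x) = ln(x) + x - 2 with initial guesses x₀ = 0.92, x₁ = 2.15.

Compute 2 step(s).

f(x) = ln(x) + x - 2
x₀ = 0.92, x₁ = 2.15

Secant formula: x_{n+1} = x_n - f(x_n)(x_n - x_{n-1})/(f(x_n) - f(x_{n-1}))

Iteration 1:
  f(0.920000) = -1.163382
  f(2.150000) = 0.915468
  x_2 = 2.150000 - 0.915468×(2.150000 - 0.920000)/(0.915468 - (-1.163382))
       = 1.608342
Iteration 2:
  f(2.150000) = 0.915468
  f(1.608342) = 0.083546
  x_3 = 1.608342 - 0.083546×(1.608342 - 2.150000)/(0.083546 - 0.915468)
       = 1.553946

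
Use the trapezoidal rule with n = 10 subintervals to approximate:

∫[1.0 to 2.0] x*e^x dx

f(x) = x*e^x
a = 1.0, b = 2.0, n = 10
h = (b - a)/n = 0.100000

Trapezoidal rule: (h/2)[f(x₀) + 2f(x₁) + 2f(x₂) + ... + f(xₙ)]

x_0 = 1.0000, f(x_0) = 2.718282, coefficient = 1
x_1 = 1.1000, f(x_1) = 3.304583, coefficient = 2
x_2 = 1.2000, f(x_2) = 3.984140, coefficient = 2
x_3 = 1.3000, f(x_3) = 4.770086, coefficient = 2
x_4 = 1.4000, f(x_4) = 5.677280, coefficient = 2
x_5 = 1.5000, f(x_5) = 6.722534, coefficient = 2
x_6 = 1.6000, f(x_6) = 7.924852, coefficient = 2
x_7 = 1.7000, f(x_7) = 9.305711, coefficient = 2
x_8 = 1.8000, f(x_8) = 10.889365, coefficient = 2
x_9 = 1.9000, f(x_9) = 12.703199, coefficient = 2
x_10 = 2.0000, f(x_10) = 14.778112, coefficient = 1

I ≈ (0.100000/2) × 148.059893 = 7.402995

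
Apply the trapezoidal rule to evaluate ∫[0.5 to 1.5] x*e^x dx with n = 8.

f(x) = x*e^x
a = 0.5, b = 1.5, n = 8
h = (b - a)/n = 0.125000

Trapezoidal rule: (h/2)[f(x₀) + 2f(x₁) + 2f(x₂) + ... + f(xₙ)]

x_0 = 0.5000, f(x_0) = 0.824361, coefficient = 1
x_1 = 0.6250, f(x_1) = 1.167654, coefficient = 2
x_2 = 0.7500, f(x_2) = 1.587750, coefficient = 2
x_3 = 0.8750, f(x_3) = 2.099016, coefficient = 2
x_4 = 1.0000, f(x_4) = 2.718282, coefficient = 2
x_5 = 1.1250, f(x_5) = 3.465244, coefficient = 2
x_6 = 1.2500, f(x_6) = 4.362929, coefficient = 2
x_7 = 1.3750, f(x_7) = 5.438230, coefficient = 2
x_8 = 1.5000, f(x_8) = 6.722534, coefficient = 1

I ≈ (0.125000/2) × 49.225103 = 3.076569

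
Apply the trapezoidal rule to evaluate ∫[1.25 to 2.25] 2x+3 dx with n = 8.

f(x) = 2x+3
a = 1.25, b = 2.25, n = 8
h = (b - a)/n = 0.125000

Trapezoidal rule: (h/2)[f(x₀) + 2f(x₁) + 2f(x₂) + ... + f(xₙ)]

x_0 = 1.2500, f(x_0) = 5.500000, coefficient = 1
x_1 = 1.3750, f(x_1) = 5.750000, coefficient = 2
x_2 = 1.5000, f(x_2) = 6.000000, coefficient = 2
x_3 = 1.6250, f(x_3) = 6.250000, coefficient = 2
x_4 = 1.7500, f(x_4) = 6.500000, coefficient = 2
x_5 = 1.8750, f(x_5) = 6.750000, coefficient = 2
x_6 = 2.0000, f(x_6) = 7.000000, coefficient = 2
x_7 = 2.1250, f(x_7) = 7.250000, coefficient = 2
x_8 = 2.2500, f(x_8) = 7.500000, coefficient = 1

I ≈ (0.125000/2) × 104.000000 = 6.500000
Exact value: 6.500000
Error: 0.000000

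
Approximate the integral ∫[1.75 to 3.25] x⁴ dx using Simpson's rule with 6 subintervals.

f(x) = x⁴
a = 1.75, b = 3.25, n = 6
h = (b - a)/n = 0.250000

Simpson's rule: (h/3)[f(x₀) + 4f(x₁) + 2f(x₂) + ... + f(xₙ)]

x_0 = 1.7500, f(x_0) = 9.378906, coefficient = 1
x_1 = 2.0000, f(x_1) = 16.000000, coefficient = 4
x_2 = 2.2500, f(x_2) = 25.628906, coefficient = 2
x_3 = 2.5000, f(x_3) = 39.062500, coefficient = 4
x_4 = 2.7500, f(x_4) = 57.191406, coefficient = 2
x_5 = 3.0000, f(x_5) = 81.000000, coefficient = 4
x_6 = 3.2500, f(x_6) = 111.566406, coefficient = 1

I ≈ (0.250000/3) × 830.835938 = 69.236328
Exact value: 69.235547
Error: 0.000781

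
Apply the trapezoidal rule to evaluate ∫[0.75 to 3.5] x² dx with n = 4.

f(x) = x²
a = 0.75, b = 3.5, n = 4
h = (b - a)/n = 0.687500

Trapezoidal rule: (h/2)[f(x₀) + 2f(x₁) + 2f(x₂) + ... + f(xₙ)]

x_0 = 0.7500, f(x_0) = 0.562500, coefficient = 1
x_1 = 1.4375, f(x_1) = 2.066406, coefficient = 2
x_2 = 2.1250, f(x_2) = 4.515625, coefficient = 2
x_3 = 2.8125, f(x_3) = 7.910156, coefficient = 2
x_4 = 3.5000, f(x_4) = 12.250000, coefficient = 1

I ≈ (0.687500/2) × 41.796875 = 14.367676
Exact value: 14.151042
Error: 0.216634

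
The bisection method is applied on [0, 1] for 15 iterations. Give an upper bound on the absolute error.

Bisection error bound: |error| ≤ (b-a)/2^n
|error| ≤ (1 - 0)/2^15 = 1/2^15
|error| ≤ 0.0000305176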